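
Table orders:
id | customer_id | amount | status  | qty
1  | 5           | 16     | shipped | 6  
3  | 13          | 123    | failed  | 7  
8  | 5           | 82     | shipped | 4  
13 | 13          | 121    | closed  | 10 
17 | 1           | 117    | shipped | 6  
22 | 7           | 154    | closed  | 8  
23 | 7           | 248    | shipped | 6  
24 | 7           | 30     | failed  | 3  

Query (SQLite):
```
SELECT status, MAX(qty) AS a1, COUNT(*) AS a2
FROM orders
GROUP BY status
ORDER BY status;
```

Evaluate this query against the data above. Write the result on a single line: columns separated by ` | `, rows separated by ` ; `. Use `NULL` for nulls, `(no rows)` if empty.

Group orders by status.
Per group compute: MAX(qty), COUNT(*).
  closed: ids {13, 22} → MAX(qty)=10, COUNT(*)=2
  failed: ids {3, 24} → MAX(qty)=7, COUNT(*)=2
  shipped: ids {1, 8, 17, 23} → MAX(qty)=6, COUNT(*)=4

closed | 10 | 2 ; failed | 7 | 2 ; shipped | 6 | 4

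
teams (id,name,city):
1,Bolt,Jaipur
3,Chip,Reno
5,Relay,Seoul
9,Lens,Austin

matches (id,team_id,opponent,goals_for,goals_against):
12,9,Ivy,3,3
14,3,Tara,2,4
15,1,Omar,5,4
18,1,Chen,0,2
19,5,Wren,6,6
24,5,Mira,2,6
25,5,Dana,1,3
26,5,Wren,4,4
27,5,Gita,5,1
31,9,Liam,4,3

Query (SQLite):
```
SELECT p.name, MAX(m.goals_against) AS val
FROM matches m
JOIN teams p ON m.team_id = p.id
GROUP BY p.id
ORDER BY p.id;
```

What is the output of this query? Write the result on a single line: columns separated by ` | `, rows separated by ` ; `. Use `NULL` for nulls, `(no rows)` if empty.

Join each matches row to its teams via team_id.
Group joined rows by teams.id; compute MAX(m.goals_against) per group.
  1: ids {15, 18} → MAX(m.goals_against)=4
  3: ids {14} → MAX(m.goals_against)=4
  5: ids {19, 24, 25, 26, 27} → MAX(m.goals_against)=6
  9: ids {12, 31} → MAX(m.goals_against)=3

Bolt | 4 ; Chip | 4 ; Relay | 6 ; Lens | 3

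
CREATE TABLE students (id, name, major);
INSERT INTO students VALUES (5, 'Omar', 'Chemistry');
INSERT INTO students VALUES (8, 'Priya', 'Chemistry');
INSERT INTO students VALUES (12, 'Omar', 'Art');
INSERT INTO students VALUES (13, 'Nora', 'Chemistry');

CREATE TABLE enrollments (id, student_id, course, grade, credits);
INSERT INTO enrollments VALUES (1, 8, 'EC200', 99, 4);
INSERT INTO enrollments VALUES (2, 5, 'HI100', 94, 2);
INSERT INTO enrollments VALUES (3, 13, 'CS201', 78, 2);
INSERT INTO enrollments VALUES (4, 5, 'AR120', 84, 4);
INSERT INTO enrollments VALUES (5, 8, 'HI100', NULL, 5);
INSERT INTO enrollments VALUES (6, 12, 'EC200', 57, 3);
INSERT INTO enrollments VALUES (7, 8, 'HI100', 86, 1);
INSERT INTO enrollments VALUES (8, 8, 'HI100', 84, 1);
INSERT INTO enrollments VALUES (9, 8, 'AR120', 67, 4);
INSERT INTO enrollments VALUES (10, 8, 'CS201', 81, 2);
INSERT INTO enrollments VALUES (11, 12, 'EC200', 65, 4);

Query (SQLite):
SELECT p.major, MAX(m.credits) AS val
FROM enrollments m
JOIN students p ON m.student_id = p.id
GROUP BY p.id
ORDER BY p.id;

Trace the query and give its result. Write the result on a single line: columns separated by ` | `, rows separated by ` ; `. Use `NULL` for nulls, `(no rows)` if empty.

Join each enrollments row to its students via student_id.
Group joined rows by students.id; compute MAX(m.credits) per group.
  5: ids {2, 4} → MAX(m.credits)=4
  8: ids {1, 5, 7, 8, 9, 10} → MAX(m.credits)=5
  12: ids {6, 11} → MAX(m.credits)=4
  13: ids {3} → MAX(m.credits)=2

Chemistry | 4 ; Chemistry | 5 ; Art | 4 ; Chemistry | 2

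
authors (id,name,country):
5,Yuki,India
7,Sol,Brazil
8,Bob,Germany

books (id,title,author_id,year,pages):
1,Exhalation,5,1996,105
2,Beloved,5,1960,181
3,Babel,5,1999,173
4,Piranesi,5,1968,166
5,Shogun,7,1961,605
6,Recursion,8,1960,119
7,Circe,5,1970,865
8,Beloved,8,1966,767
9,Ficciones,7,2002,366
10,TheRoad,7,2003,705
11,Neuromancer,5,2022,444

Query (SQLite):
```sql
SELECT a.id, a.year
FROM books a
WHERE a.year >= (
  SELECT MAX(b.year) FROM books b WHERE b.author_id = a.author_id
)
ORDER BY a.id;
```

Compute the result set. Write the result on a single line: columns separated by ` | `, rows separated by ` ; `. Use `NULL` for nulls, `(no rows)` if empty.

8 | 1966 ; 10 | 2003 ; 11 | 2022

For each books row a, compute MAX(year) over rows sharing a.author_id.
Keep row a if a.year >= that per-group MAX.
  author_id=5: MAX(year) = 2022
  author_id=7: MAX(year) = 2003
  author_id=8: MAX(year) = 1966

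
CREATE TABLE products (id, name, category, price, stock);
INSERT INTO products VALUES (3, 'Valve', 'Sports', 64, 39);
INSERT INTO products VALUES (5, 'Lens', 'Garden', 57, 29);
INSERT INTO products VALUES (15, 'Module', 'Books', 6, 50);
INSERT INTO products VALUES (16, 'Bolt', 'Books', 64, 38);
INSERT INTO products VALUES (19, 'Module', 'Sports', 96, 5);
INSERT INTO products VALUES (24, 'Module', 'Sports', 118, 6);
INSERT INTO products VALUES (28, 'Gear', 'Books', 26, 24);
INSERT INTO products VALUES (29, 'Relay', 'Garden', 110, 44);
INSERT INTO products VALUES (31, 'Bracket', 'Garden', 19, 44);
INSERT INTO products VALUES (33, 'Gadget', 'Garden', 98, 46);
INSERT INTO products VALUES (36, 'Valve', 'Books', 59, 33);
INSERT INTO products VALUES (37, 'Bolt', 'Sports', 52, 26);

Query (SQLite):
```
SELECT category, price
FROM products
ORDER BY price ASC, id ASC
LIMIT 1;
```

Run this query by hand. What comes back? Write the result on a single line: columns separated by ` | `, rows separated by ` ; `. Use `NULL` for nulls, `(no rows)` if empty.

Sort by price asc, tiebreak id asc: (6, id=15), (19, id=31), (26, id=28), (52, id=37) …. Take first 1.

Books | 6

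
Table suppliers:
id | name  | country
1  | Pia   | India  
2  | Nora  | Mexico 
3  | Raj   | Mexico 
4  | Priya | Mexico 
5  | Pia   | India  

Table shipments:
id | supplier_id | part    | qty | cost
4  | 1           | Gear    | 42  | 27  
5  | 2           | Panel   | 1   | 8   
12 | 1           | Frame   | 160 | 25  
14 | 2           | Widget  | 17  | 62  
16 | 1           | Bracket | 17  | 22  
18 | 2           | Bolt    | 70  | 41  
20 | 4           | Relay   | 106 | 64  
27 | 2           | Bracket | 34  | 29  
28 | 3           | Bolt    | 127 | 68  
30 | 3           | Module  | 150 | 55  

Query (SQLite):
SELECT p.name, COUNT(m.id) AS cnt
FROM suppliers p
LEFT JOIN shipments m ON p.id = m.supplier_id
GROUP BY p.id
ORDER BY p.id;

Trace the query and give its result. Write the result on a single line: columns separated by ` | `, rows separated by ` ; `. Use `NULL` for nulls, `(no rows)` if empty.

LEFT JOIN keeps every suppliers row; unmatched ones get NULL for shipments columns.
Group by suppliers.id and compute COUNT(m.id). COUNT(col) of an all-NULL group is 0.
  1: ids {4, 12, 16} → COUNT(m.id)=3
  2: ids {5, 14, 18, 27} → COUNT(m.id)=4
  3: ids {28, 30} → COUNT(m.id)=2
  4: ids {20} → COUNT(m.id)=1
  5: ids {—} → COUNT(m.id)=0

Pia | 3 ; Nora | 4 ; Raj | 2 ; Priya | 1 ; Pia | 0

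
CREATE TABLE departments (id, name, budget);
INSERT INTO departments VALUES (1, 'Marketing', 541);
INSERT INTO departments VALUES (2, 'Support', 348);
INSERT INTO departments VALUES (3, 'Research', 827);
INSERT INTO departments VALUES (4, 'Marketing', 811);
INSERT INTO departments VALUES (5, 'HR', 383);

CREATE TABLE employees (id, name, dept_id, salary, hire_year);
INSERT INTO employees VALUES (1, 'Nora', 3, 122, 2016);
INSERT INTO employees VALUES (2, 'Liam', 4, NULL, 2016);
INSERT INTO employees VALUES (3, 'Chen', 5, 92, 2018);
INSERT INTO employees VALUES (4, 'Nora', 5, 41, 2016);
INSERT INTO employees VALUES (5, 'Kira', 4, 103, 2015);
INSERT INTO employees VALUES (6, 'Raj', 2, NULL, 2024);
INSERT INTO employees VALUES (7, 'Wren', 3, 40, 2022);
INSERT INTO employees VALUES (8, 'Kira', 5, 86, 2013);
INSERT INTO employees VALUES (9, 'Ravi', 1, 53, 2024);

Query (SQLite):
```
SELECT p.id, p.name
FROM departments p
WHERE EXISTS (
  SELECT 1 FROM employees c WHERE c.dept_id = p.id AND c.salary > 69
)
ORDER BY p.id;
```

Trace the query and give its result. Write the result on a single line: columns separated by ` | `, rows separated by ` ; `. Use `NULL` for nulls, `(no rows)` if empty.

For each departments row, check whether any employees with matching dept_id has salary > 69.
Keep rows where that is true.

3 | Research ; 4 | Marketing ; 5 | HR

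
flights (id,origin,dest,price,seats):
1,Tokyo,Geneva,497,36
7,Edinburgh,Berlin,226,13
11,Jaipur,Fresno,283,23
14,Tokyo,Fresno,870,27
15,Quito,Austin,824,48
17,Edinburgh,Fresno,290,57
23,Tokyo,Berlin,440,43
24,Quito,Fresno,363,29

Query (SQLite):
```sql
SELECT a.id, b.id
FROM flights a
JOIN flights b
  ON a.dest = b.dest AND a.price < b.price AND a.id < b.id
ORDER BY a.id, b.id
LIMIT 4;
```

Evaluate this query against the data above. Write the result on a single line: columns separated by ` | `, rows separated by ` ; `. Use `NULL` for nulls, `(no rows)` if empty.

7 | 23 ; 11 | 14 ; 11 | 17 ; 11 | 24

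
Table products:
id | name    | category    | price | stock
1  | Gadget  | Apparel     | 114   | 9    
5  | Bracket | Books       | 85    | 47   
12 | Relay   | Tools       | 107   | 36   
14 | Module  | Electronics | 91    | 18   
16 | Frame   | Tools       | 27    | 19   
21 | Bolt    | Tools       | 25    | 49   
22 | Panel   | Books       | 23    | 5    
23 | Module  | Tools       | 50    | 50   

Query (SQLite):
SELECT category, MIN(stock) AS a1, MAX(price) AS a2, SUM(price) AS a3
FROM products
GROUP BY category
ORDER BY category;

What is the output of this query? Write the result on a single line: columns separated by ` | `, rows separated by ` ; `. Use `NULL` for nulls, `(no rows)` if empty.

Apparel | 9 | 114 | 114 ; Books | 5 | 85 | 108 ; Electronics | 18 | 91 | 91 ; Tools | 19 | 107 | 209

Group products by category.
Per group compute: MIN(stock), MAX(price), SUM(price).
  Apparel: ids {1} → MIN(stock)=9, MAX(price)=114, SUM(price)=114
  Books: ids {5, 22} → MIN(stock)=5, MAX(price)=85, SUM(price)=108
  Electronics: ids {14} → MIN(stock)=18, MAX(price)=91, SUM(price)=91
  Tools: ids {12, 16, 21, 23} → MIN(stock)=19, MAX(price)=107, SUM(price)=209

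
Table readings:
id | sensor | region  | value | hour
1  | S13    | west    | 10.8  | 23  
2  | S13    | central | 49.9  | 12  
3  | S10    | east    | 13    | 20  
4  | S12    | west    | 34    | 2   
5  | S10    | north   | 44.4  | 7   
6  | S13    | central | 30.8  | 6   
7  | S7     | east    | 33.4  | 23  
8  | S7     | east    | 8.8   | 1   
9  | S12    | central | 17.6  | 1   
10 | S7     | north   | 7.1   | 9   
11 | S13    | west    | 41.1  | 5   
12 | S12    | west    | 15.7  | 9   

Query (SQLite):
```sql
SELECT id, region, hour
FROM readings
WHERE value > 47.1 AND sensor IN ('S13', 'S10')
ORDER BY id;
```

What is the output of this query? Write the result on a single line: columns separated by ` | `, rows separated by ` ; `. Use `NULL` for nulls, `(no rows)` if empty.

2 | central | 12

value > 47.1: ids {2}
sensor IN ('S13', 'S10'): ids {1, 2, 3, 5, 6, 11}
Combine with AND.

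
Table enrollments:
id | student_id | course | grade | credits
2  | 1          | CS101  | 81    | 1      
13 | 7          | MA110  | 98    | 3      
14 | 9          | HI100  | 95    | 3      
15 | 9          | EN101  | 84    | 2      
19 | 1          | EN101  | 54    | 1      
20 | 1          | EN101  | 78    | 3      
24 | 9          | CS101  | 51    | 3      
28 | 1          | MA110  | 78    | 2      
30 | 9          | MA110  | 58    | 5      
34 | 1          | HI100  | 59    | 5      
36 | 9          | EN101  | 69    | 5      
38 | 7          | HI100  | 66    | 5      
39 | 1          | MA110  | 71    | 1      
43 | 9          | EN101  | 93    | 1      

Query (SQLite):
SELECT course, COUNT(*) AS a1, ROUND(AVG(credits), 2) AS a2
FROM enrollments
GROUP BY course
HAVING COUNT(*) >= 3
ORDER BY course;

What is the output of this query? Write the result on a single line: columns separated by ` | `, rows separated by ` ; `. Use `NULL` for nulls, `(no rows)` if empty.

EN101 | 5 | 2.4 ; HI100 | 3 | 4.33 ; MA110 | 4 | 2.75

Group enrollments by course.
Per group compute: COUNT(*), ROUND(AVG(credits), 2).
HAVING: drop groups with fewer than 3 rows.
  CS101: ids {2, 24} → COUNT(*)=2, ROUND(AVG(credits), 2)=2
  EN101: ids {15, 19, 20, 36, 43} → COUNT(*)=5, ROUND(AVG(credits), 2)=2.4
  HI100: ids {14, 34, 38} → COUNT(*)=3, ROUND(AVG(credits), 2)=4.33
  MA110: ids {13, 28, 30, 39} → COUNT(*)=4, ROUND(AVG(credits), 2)=2.75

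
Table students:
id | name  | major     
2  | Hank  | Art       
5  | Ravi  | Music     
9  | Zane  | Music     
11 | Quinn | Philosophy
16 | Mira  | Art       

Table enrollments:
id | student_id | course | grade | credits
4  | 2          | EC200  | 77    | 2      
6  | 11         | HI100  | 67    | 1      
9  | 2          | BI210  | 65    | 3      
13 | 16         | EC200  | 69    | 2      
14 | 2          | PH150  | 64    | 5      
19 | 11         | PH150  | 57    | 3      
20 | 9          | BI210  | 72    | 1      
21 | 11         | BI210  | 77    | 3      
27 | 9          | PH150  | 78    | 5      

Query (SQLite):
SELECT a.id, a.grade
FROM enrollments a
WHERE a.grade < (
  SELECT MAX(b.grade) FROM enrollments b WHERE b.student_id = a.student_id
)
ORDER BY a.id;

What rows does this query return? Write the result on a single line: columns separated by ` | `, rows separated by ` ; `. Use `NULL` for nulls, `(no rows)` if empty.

6 | 67 ; 9 | 65 ; 14 | 64 ; 19 | 57 ; 20 | 72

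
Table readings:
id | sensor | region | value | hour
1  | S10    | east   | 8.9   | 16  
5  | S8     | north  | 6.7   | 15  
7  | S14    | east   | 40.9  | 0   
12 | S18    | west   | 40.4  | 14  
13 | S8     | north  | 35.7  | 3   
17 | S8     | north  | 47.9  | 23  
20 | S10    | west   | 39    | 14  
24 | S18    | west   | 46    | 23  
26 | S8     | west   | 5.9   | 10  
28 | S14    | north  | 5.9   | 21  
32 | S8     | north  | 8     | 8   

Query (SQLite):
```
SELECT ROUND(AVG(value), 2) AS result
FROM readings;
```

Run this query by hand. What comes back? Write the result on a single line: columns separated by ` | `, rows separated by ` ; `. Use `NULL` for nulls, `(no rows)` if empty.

25.94

All value values: [8.9, 6.7, 40.9, 40.4, 35.7, 47.9, 39, 46, 5.9, 5.9, 8].
AVG = 285.3 / 11 (rounded to 2 dp).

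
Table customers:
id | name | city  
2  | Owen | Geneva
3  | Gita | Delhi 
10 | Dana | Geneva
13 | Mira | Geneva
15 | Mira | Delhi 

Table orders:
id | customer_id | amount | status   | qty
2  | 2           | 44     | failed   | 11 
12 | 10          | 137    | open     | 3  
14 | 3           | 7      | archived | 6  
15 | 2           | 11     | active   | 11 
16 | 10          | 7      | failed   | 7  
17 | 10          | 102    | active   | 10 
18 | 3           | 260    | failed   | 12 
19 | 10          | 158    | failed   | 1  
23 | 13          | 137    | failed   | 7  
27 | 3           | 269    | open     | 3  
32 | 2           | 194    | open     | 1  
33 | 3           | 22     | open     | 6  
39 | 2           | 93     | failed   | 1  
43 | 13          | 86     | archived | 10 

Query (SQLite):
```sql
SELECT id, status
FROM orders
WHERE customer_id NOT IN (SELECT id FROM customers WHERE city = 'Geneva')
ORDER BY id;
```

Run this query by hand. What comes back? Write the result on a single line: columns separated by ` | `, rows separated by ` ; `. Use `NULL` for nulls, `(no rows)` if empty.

14 | archived ; 18 | failed ; 27 | open ; 33 | open

Inner query: customers.id where city = 'Geneva'.
Outer: keep orders rows whose customer_id is not in that set.
Inner query → {2, 10, 13}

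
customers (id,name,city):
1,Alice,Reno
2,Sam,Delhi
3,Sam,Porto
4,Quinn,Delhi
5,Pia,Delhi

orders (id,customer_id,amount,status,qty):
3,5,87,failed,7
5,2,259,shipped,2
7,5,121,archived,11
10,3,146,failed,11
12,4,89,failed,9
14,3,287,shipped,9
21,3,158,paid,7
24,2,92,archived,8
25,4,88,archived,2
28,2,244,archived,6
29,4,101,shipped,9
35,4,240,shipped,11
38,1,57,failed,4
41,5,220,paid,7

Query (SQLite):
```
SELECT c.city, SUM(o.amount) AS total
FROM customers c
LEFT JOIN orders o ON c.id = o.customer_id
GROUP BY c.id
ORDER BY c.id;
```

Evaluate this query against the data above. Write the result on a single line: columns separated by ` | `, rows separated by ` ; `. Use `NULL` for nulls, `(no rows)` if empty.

LEFT JOIN keeps every customers row; unmatched ones get NULL for orders columns.
Group by customers.id and compute SUM(o.amount). SUM over an all-NULL group is NULL.
  1: ids {38} → SUM(o.amount)=57
  2: ids {5, 24, 28} → SUM(o.amount)=595
  3: ids {10, 14, 21} → SUM(o.amount)=591
  4: ids {12, 25, 29, 35} → SUM(o.amount)=518
  5: ids {3, 7, 41} → SUM(o.amount)=428

Reno | 57 ; Delhi | 595 ; Porto | 591 ; Delhi | 518 ; Delhi | 428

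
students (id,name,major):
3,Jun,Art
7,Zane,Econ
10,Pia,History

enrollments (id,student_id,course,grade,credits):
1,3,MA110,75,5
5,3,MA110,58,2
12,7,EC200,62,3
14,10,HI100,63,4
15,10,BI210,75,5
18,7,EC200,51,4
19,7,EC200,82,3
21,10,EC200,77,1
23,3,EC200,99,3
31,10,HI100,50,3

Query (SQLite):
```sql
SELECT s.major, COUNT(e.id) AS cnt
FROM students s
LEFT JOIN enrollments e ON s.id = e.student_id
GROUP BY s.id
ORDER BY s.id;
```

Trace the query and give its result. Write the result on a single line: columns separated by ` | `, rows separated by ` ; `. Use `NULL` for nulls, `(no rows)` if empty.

Art | 3 ; Econ | 3 ; History | 4

LEFT JOIN keeps every students row; unmatched ones get NULL for enrollments columns.
Group by students.id and compute COUNT(e.id). COUNT(col) of an all-NULL group is 0.
  3: ids {1, 5, 23} → COUNT(e.id)=3
  7: ids {12, 18, 19} → COUNT(e.id)=3
  10: ids {14, 15, 21, 31} → COUNT(e.id)=4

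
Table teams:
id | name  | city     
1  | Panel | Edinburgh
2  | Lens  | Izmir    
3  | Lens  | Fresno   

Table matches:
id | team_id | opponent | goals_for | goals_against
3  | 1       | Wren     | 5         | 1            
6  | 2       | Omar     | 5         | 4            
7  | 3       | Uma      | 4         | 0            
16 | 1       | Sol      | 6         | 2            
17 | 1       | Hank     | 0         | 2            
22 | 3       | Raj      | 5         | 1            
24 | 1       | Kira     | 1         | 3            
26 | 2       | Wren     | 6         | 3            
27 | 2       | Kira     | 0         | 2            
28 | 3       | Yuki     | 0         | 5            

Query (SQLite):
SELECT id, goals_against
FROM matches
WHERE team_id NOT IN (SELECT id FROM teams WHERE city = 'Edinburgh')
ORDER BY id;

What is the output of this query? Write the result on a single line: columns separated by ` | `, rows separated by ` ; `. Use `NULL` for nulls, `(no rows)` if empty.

6 | 4 ; 7 | 0 ; 22 | 1 ; 26 | 3 ; 27 | 2 ; 28 | 5

Inner query: teams.id where city = 'Edinburgh'.
Outer: keep matches rows whose team_id is not in that set.
Inner query → {1}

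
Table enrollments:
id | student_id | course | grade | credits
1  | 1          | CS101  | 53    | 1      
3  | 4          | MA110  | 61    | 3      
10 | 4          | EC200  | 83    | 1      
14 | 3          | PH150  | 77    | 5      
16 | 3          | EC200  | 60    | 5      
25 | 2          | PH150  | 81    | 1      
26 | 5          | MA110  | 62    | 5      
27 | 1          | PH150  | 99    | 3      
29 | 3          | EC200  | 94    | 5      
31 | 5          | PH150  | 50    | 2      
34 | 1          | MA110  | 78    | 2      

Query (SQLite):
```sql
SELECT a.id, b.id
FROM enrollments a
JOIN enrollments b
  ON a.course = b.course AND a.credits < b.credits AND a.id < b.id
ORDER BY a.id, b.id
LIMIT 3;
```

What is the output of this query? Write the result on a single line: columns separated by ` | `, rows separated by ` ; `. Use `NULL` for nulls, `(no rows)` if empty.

3 | 26 ; 10 | 16 ; 10 | 29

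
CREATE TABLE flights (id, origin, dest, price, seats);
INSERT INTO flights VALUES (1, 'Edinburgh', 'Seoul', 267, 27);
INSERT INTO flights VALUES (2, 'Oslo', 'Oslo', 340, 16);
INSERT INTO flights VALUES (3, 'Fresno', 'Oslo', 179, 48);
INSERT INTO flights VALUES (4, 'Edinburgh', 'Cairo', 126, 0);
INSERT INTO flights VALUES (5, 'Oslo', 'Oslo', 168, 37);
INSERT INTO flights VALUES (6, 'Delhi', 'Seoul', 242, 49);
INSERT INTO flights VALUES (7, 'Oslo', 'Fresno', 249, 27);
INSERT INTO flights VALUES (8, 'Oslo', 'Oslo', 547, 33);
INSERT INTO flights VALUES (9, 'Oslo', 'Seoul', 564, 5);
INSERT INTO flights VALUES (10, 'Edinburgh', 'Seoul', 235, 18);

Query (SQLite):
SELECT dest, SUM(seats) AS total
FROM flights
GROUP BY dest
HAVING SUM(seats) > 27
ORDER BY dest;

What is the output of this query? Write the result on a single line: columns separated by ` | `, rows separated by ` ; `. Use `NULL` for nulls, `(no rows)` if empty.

Partition flights by dest; compute SUM(seats) within each group.
HAVING: keep groups where SUM(seats) > 27.
  Cairo: ids {4} → SUM(seats)=0
  Fresno: ids {7} → SUM(seats)=27
  Oslo: ids {2, 3, 5, 8} → SUM(seats)=134
  Seoul: ids {1, 6, 9, 10} → SUM(seats)=99

Oslo | 134 ; Seoul | 99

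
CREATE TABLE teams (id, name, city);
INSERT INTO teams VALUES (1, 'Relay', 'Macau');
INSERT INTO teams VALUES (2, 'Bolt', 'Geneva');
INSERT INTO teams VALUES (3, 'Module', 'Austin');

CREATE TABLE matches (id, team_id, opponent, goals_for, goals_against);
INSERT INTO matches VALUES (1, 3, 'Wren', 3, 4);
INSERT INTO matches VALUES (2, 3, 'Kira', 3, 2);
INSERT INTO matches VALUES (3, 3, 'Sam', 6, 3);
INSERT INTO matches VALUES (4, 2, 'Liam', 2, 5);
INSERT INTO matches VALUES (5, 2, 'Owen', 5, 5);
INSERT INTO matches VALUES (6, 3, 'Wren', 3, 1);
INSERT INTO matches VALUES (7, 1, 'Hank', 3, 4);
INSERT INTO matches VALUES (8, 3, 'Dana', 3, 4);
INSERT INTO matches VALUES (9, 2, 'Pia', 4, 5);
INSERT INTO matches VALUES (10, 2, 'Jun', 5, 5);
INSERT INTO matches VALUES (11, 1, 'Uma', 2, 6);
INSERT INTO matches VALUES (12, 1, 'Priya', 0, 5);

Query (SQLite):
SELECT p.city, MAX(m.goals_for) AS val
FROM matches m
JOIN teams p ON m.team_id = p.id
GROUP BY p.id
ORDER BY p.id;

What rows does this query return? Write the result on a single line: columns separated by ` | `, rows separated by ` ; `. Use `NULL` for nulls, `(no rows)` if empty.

Join each matches row to its teams via team_id.
Group joined rows by teams.id; compute MAX(m.goals_for) per group.
  1: ids {7, 11, 12} → MAX(m.goals_for)=3
  2: ids {4, 5, 9, 10} → MAX(m.goals_for)=5
  3: ids {1, 2, 3, 6, 8} → MAX(m.goals_for)=6

Macau | 3 ; Geneva | 5 ; Austin | 6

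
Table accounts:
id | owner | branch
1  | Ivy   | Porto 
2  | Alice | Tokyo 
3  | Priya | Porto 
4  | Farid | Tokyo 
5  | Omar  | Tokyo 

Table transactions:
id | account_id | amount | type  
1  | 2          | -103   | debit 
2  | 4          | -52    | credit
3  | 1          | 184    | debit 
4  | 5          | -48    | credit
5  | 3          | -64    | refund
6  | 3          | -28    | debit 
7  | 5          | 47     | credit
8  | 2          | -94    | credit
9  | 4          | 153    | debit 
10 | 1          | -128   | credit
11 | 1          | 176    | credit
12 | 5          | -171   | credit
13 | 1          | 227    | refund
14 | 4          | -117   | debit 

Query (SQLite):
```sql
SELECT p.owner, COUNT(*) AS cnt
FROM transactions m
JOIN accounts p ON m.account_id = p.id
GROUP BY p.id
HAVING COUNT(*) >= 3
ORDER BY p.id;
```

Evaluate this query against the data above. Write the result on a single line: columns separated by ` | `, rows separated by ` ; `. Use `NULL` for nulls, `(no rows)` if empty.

Ivy | 4 ; Farid | 3 ; Omar | 3

Join each transactions row to its accounts via account_id.
Group joined rows by accounts.id; compute COUNT(*) per group.
HAVING: keep groups with count ≥ 3.
  1: ids {3, 10, 11, 13} → COUNT(*)=4
  2: ids {1, 8} → COUNT(*)=2
  3: ids {5, 6} → COUNT(*)=2
  4: ids {2, 9, 14} → COUNT(*)=3
  5: ids {4, 7, 12} → COUNT(*)=3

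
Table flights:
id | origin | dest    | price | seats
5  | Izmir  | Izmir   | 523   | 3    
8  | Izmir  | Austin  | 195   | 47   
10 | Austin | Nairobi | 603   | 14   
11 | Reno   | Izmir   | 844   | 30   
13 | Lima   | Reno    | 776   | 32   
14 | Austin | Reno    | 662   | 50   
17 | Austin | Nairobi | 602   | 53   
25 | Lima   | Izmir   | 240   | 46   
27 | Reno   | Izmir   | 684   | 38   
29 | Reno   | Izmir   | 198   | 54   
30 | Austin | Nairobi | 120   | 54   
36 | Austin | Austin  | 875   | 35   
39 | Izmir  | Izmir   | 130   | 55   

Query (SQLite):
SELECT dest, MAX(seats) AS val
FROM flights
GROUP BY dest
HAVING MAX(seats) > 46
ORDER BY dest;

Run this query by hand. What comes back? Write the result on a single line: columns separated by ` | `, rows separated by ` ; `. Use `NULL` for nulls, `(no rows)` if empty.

Partition flights by dest; compute MAX(seats) within each group.
HAVING: keep groups where MAX(seats) > 46.
  Austin: ids {8, 36} → MAX(seats)=47
  Izmir: ids {5, 11, 25, 27, 29, 39} → MAX(seats)=55
  Nairobi: ids {10, 17, 30} → MAX(seats)=54
  Reno: ids {13, 14} → MAX(seats)=50

Austin | 47 ; Izmir | 55 ; Nairobi | 54 ; Reno | 50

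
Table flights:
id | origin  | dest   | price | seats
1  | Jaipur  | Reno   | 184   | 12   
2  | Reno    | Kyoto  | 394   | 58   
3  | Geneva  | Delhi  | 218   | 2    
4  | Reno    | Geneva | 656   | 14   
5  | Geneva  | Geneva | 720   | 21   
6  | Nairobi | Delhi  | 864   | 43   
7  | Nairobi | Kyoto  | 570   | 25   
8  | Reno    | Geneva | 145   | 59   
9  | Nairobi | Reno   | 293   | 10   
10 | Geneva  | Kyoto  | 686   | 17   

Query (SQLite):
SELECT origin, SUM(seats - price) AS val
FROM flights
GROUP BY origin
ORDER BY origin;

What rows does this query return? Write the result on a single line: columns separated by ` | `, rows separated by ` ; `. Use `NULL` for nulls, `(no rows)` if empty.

Geneva | -1584 ; Jaipur | -172 ; Nairobi | -1649 ; Reno | -1064

For each row compute seats - price.
Group by origin; take SUM of the expression per group.
  Geneva: ids {3, 5, 10} → SUM(seats - price)=-1584
  Jaipur: ids {1} → SUM(seats - price)=-172
  Nairobi: ids {6, 7, 9} → SUM(seats - price)=-1649
  Reno: ids {2, 4, 8} → SUM(seats - price)=-1064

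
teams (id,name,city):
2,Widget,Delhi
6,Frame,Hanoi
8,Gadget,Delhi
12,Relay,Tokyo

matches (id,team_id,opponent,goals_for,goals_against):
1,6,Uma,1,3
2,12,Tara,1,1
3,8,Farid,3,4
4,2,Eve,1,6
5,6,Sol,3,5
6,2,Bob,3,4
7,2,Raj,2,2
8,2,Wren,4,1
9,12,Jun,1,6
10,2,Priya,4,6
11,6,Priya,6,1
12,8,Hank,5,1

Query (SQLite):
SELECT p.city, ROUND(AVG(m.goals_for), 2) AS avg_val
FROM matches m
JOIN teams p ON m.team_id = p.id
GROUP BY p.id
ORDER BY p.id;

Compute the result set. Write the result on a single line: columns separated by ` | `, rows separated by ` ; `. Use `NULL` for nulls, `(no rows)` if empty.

Delhi | 2.8 ; Hanoi | 3.33 ; Delhi | 4 ; Tokyo | 1

Join each matches row to its teams via team_id.
Group joined rows by teams.id; compute ROUND(AVG(m.goals_for), 2) per group.
  2: ids {4, 6, 7, 8, 10} → ROUND(AVG(m.goals_for), 2)=2.8
  6: ids {1, 5, 11} → ROUND(AVG(m.goals_for), 2)=3.33
  8: ids {3, 12} → ROUND(AVG(m.goals_for), 2)=4
  12: ids {2, 9} → ROUND(AVG(m.goals_for), 2)=1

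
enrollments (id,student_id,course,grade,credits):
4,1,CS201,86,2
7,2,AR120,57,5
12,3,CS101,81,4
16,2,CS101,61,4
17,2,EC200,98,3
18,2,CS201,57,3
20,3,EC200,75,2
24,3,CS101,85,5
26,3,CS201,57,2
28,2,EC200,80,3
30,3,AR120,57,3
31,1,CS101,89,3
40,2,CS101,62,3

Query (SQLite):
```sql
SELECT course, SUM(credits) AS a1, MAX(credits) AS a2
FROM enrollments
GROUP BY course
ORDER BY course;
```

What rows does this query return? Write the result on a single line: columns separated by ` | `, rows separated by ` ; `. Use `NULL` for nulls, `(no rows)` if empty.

Group enrollments by course.
Per group compute: SUM(credits), MAX(credits).
  AR120: ids {7, 30} → SUM(credits)=8, MAX(credits)=5
  CS101: ids {12, 16, 24, 31, 40} → SUM(credits)=19, MAX(credits)=5
  CS201: ids {4, 18, 26} → SUM(credits)=7, MAX(credits)=3
  EC200: ids {17, 20, 28} → SUM(credits)=8, MAX(credits)=3

AR120 | 8 | 5 ; CS101 | 19 | 5 ; CS201 | 7 | 3 ; EC200 | 8 | 3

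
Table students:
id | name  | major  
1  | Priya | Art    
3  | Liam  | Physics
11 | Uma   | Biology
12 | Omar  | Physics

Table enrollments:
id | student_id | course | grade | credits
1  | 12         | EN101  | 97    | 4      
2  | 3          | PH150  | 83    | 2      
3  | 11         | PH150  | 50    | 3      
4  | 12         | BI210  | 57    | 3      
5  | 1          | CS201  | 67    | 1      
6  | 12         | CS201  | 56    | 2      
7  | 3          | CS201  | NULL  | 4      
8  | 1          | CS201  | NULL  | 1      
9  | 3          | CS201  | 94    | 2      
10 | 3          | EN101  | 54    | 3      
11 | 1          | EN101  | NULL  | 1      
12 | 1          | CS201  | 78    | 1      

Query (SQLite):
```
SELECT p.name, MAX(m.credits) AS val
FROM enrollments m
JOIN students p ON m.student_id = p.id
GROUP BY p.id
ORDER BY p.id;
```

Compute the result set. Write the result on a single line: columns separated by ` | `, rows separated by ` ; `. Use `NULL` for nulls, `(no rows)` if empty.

Join each enrollments row to its students via student_id.
Group joined rows by students.id; compute MAX(m.credits) per group.
  1: ids {5, 8, 11, 12} → MAX(m.credits)=1
  3: ids {2, 7, 9, 10} → MAX(m.credits)=4
  11: ids {3} → MAX(m.credits)=3
  12: ids {1, 4, 6} → MAX(m.credits)=4

Priya | 1 ; Liam | 4 ; Uma | 3 ; Omar | 4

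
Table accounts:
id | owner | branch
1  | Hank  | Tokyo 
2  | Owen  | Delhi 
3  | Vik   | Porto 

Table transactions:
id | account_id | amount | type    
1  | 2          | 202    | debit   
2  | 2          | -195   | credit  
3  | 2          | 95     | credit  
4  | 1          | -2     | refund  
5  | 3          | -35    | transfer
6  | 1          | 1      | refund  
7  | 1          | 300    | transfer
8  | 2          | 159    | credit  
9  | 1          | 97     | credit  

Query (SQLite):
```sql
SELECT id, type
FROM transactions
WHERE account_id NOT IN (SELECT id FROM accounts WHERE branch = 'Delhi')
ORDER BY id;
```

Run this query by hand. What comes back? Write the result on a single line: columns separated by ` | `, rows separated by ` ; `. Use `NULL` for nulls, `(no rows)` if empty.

Inner query: accounts.id where branch = 'Delhi'.
Outer: keep transactions rows whose account_id is not in that set.
Inner query → {2}

4 | refund ; 5 | transfer ; 6 | refund ; 7 | transfer ; 9 | credit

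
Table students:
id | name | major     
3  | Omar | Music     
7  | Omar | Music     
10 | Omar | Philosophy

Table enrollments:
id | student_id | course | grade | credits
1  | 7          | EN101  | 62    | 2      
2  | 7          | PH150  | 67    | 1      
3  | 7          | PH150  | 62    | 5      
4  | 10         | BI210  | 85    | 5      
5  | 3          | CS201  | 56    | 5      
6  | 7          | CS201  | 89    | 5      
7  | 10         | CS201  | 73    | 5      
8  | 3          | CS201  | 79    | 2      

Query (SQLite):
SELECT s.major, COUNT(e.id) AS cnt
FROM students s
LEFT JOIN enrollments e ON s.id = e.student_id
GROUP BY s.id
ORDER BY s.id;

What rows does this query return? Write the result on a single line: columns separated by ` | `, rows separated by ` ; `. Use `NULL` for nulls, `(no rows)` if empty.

Music | 2 ; Music | 4 ; Philosophy | 2

LEFT JOIN keeps every students row; unmatched ones get NULL for enrollments columns.
Group by students.id and compute COUNT(e.id). COUNT(col) of an all-NULL group is 0.
  3: ids {5, 8} → COUNT(e.id)=2
  7: ids {1, 2, 3, 6} → COUNT(e.id)=4
  10: ids {4, 7} → COUNT(e.id)=2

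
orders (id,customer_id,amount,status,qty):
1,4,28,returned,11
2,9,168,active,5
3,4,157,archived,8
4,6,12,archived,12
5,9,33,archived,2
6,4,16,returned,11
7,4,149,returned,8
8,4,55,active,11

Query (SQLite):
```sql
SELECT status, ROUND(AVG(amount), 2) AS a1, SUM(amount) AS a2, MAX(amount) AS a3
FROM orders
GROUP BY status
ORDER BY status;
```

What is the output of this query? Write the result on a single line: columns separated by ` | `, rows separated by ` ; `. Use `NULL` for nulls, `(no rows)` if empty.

active | 111.5 | 223 | 168 ; archived | 67.33 | 202 | 157 ; returned | 64.33 | 193 | 149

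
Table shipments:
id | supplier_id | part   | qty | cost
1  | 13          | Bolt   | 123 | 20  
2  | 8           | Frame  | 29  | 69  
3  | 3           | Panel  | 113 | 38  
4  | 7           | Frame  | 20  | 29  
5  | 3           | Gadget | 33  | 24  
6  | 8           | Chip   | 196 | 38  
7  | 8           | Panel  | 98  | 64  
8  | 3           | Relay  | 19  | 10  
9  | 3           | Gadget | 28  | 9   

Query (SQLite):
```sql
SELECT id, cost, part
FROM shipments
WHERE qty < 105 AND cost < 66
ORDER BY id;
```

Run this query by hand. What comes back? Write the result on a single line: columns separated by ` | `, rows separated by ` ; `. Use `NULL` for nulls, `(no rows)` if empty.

4 | 29 | Frame ; 5 | 24 | Gadget ; 7 | 64 | Panel ; 8 | 10 | Relay ; 9 | 9 | Gadget

qty < 105: ids {2, 4, 5, 7, 8, 9}
cost < 66: ids {1, 3, 4, 5, 6, 7, 8, 9}
Combine with AND.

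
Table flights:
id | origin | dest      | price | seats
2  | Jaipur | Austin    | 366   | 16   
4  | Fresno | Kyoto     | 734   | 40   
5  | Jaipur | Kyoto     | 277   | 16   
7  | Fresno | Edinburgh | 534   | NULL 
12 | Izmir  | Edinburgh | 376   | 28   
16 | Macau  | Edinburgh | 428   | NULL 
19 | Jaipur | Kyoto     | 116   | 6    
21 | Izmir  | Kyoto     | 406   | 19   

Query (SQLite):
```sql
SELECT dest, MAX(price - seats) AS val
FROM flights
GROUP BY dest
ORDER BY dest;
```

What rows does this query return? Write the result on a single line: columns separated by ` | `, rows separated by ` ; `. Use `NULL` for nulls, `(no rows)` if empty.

For each row compute price - seats.
Group by dest; take MAX of the expression per group.
  Austin: ids {2} → MAX(price - seats)=350
  Edinburgh: ids {7, 12, 16} → MAX(price - seats)=348
  Kyoto: ids {4, 5, 19, 21} → MAX(price - seats)=694

Austin | 350 ; Edinburgh | 348 ; Kyoto | 694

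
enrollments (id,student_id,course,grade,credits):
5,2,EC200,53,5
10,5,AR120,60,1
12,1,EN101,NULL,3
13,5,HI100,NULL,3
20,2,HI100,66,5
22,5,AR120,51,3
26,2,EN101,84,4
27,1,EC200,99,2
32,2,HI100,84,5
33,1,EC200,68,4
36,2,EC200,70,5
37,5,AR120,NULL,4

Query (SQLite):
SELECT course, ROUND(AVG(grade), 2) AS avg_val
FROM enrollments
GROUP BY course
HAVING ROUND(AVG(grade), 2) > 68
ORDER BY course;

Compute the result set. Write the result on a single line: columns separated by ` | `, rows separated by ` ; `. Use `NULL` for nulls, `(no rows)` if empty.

EC200 | 72.5 ; EN101 | 84 ; HI100 | 75

Partition enrollments by course; compute ROUND(AVG(grade), 2) within each group.
HAVING: keep groups where ROUND(AVG(grade), 2) > 68.
  AR120: ids {10, 22, 37} → ROUND(AVG(grade), 2)=55.5
  EC200: ids {5, 27, 33, 36} → ROUND(AVG(grade), 2)=72.5
  EN101: ids {12, 26} → ROUND(AVG(grade), 2)=84
  HI100: ids {13, 20, 32} → ROUND(AVG(grade), 2)=75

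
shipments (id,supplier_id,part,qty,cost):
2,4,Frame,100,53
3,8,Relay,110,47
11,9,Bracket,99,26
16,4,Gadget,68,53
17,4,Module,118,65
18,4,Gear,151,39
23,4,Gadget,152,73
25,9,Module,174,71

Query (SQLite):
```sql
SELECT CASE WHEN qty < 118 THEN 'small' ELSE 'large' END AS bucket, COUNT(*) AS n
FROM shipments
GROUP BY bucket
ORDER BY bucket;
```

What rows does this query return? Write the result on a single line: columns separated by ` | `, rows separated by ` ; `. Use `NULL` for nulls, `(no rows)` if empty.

large | 4 ; small | 4

Bucket rows by qty < 118 → 'small' else 'large'; count each bucket.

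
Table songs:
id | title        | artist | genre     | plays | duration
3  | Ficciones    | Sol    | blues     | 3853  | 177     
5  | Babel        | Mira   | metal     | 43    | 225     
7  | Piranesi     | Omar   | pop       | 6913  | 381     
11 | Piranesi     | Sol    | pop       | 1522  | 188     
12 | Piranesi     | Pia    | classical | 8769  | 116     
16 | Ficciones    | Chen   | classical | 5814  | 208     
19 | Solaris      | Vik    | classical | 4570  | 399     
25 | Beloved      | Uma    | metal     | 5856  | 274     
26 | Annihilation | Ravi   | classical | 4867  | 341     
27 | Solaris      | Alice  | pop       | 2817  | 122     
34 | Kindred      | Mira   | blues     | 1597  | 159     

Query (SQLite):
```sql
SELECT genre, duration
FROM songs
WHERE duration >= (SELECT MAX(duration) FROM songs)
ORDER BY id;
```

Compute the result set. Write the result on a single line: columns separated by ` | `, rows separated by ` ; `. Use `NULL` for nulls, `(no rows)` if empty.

classical | 399

Scalar subquery: MAX(duration) over all songs rows = 399.
Keep rows where duration >= that value.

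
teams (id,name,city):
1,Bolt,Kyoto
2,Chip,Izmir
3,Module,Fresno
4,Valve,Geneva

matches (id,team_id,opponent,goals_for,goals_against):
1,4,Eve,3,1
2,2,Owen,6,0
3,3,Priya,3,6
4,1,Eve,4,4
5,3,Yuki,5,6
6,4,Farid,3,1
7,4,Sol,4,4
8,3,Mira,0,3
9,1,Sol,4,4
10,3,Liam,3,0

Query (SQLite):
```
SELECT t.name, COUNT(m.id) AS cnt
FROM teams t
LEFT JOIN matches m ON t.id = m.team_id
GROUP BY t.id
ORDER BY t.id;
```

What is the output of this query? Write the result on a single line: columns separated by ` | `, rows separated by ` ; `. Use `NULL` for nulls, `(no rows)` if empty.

Bolt | 2 ; Chip | 1 ; Module | 4 ; Valve | 3

LEFT JOIN keeps every teams row; unmatched ones get NULL for matches columns.
Group by teams.id and compute COUNT(m.id). COUNT(col) of an all-NULL group is 0.
  1: ids {4, 9} → COUNT(m.id)=2
  2: ids {2} → COUNT(m.id)=1
  3: ids {3, 5, 8, 10} → COUNT(m.id)=4
  4: ids {1, 6, 7} → COUNT(m.id)=3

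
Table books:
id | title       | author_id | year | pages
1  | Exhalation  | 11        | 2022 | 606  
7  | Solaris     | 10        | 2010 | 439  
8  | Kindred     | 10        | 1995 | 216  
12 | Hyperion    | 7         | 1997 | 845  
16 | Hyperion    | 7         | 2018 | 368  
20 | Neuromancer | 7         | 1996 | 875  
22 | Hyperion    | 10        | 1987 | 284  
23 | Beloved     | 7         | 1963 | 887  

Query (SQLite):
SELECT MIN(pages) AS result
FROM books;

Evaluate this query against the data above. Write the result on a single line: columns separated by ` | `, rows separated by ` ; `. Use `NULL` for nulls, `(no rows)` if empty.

All pages values: [606, 439, 216, 845, 368, 875, 284, 887].
MIN of non-NULL values = 216.

216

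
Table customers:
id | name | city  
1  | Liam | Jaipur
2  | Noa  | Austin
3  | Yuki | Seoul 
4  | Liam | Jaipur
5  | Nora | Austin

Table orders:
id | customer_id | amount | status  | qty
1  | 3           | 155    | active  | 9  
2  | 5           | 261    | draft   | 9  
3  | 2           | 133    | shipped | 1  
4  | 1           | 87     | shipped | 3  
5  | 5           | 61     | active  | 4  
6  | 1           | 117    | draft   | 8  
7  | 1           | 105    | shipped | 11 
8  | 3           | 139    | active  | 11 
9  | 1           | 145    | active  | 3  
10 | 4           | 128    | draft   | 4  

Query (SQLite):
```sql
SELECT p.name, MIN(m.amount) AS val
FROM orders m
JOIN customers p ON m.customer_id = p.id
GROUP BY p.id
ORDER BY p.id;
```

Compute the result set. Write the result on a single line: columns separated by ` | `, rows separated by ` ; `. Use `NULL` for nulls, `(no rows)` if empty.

Liam | 87 ; Noa | 133 ; Yuki | 139 ; Liam | 128 ; Nora | 61

Join each orders row to its customers via customer_id.
Group joined rows by customers.id; compute MIN(m.amount) per group.
  1: ids {4, 6, 7, 9} → MIN(m.amount)=87
  2: ids {3} → MIN(m.amount)=133
  3: ids {1, 8} → MIN(m.amount)=139
  4: ids {10} → MIN(m.amount)=128
  5: ids {2, 5} → MIN(m.amount)=61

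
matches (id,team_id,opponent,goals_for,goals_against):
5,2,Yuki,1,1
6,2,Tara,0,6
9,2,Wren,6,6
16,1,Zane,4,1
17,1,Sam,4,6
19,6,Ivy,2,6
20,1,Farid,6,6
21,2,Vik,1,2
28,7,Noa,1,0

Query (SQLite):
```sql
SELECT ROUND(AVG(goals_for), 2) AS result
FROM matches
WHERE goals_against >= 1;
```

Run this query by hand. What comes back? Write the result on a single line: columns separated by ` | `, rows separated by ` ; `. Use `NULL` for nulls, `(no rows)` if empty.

Rows where goals_against >= 1 → goals_for values: [1, 0, 6, 4, 4, 2, 6, 1].
AVG = 24 / 8 (rounded to 2 dp).

3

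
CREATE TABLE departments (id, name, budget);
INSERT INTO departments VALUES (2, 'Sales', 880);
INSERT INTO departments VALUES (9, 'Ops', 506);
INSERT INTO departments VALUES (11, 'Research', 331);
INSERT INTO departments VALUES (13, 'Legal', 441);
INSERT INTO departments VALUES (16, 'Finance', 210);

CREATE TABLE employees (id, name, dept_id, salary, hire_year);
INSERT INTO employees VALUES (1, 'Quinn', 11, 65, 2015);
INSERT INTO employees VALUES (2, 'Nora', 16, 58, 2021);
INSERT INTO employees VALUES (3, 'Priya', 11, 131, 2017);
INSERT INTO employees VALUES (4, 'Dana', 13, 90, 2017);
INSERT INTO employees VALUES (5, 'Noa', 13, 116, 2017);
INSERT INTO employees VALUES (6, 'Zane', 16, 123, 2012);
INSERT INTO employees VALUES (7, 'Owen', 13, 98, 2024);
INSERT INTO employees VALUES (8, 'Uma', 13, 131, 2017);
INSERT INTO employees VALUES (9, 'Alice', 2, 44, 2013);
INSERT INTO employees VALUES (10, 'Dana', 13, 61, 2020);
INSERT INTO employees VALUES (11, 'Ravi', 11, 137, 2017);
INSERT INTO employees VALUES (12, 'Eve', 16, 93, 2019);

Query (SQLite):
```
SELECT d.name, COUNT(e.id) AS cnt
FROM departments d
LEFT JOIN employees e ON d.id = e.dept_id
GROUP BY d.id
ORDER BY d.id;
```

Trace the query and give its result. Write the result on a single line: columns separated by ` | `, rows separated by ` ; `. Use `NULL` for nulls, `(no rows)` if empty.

LEFT JOIN keeps every departments row; unmatched ones get NULL for employees columns.
Group by departments.id and compute COUNT(e.id). COUNT(col) of an all-NULL group is 0.
  2: ids {9} → COUNT(e.id)=1
  9: ids {—} → COUNT(e.id)=0
  11: ids {1, 3, 11} → COUNT(e.id)=3
  13: ids {4, 5, 7, 8, 10} → COUNT(e.id)=5
  16: ids {2, 6, 12} → COUNT(e.id)=3

Sales | 1 ; Ops | 0 ; Research | 3 ; Legal | 5 ; Finance | 3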